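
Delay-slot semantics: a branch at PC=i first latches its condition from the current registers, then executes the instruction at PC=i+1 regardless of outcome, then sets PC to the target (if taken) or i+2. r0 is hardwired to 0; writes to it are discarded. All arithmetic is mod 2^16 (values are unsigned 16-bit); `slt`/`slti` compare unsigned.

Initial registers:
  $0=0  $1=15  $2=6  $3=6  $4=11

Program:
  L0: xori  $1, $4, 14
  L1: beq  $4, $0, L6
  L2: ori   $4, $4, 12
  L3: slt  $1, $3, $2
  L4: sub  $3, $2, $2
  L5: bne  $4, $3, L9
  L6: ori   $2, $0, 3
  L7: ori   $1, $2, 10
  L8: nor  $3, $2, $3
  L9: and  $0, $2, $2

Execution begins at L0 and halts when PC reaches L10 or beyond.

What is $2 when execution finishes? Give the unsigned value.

3

PC=0  xori  $1, $4, 14       | $0=0 $1=5 $2=6 $3=6 $4=11
PC=1  beq  $4, $0, L6        | $0=0 $1=5 $2=6 $3=6 $4=11  [not taken]
PC=2  ori   $4, $4, 12       | $0=0 $1=5 $2=6 $3=6 $4=15
PC=3  slt  $1, $3, $2        | $0=0 $1=0 $2=6 $3=6 $4=15
PC=4  sub  $3, $2, $2        | $0=0 $1=0 $2=6 $3=0 $4=15
PC=5  bne  $4, $3, L9        | $0=0 $1=0 $2=6 $3=0 $4=15  [TAKEN]
PC=6  ori   $2, $0, 3        | $0=0 $1=0 $2=3 $3=0 $4=15
PC=9  and  $0, $2, $2        | $0=0 $1=0 $2=3 $3=0 $4=15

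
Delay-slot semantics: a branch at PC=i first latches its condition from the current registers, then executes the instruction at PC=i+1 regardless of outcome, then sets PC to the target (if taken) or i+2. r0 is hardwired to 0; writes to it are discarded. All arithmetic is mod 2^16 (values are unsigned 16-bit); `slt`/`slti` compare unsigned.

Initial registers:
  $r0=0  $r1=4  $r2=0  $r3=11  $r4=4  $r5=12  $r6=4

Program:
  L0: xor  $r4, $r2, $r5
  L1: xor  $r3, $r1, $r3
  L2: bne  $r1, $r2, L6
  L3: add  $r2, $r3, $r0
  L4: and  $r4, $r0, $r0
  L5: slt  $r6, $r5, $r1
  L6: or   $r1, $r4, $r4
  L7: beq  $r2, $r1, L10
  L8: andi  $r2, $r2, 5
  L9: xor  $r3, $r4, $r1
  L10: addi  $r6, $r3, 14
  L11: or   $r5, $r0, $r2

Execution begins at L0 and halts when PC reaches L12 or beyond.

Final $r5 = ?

5

#0 xor  $r4, $r2, $r5 ; 0/4/0/11/12/12/4
#1 xor  $r3, $r1, $r3 ; 0/4/0/15/12/12/4
#2 bne  $r1, $r2, L6 ; 0/4/0/15/12/12/4 ; →target
#3 add  $r2, $r3, $r0 ; 0/4/15/15/12/12/4
#6 or   $r1, $r4, $r4 ; 0/12/15/15/12/12/4
#7 beq  $r2, $r1, L10 ; 0/12/15/15/12/12/4 ; →fallthru
#8 andi  $r2, $r2, 5 ; 0/12/5/15/12/12/4
#9 xor  $r3, $r4, $r1 ; 0/12/5/0/12/12/4
#10 addi  $r6, $r3, 14 ; 0/12/5/0/12/12/14
#11 or   $r5, $r0, $r2 ; 0/12/5/0/12/5/14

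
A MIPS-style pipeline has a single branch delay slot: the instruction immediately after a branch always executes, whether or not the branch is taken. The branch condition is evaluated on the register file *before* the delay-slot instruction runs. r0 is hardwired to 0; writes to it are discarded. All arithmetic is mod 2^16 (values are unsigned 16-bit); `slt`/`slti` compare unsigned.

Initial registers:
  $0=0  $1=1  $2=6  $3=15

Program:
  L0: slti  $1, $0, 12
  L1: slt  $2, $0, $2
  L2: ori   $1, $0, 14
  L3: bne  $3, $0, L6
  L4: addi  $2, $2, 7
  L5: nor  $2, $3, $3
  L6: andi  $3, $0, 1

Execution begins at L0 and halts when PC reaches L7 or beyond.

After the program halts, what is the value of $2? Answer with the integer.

  step pc=0: slti  $1, $0, 12  regs=(0,1,6,15)
  step pc=1: slt  $2, $0, $2  regs=(0,1,1,15)
  step pc=2: ori   $1, $0, 14  regs=(0,14,1,15)
  step pc=3: bne  $3, $0, L6  cond=T  regs=(0,14,1,15)
  step pc=4: addi  $2, $2, 7  regs=(0,14,8,15)
  step pc=6: andi  $3, $0, 1  regs=(0,14,8,0)

8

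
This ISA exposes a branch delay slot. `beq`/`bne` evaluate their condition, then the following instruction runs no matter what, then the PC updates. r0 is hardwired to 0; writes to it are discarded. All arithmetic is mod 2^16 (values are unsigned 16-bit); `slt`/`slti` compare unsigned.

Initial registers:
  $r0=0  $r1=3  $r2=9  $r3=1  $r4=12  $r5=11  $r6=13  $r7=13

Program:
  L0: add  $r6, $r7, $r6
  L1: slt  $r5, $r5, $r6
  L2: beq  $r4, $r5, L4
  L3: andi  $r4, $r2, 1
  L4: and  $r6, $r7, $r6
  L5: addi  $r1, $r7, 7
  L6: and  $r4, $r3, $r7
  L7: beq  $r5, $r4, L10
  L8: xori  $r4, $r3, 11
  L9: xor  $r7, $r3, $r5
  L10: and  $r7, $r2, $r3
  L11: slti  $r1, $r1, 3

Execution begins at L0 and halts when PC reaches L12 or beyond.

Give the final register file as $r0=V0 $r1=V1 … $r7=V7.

[0] add  $r6, $r7, $r6  →  {$r0:0, $r1:3, $r2:9, $r3:1, $r4:12, $r5:11, $r6:26, $r7:13}
[1] slt  $r5, $r5, $r6  →  {$r0:0, $r1:3, $r2:9, $r3:1, $r4:12, $r5:1, $r6:26, $r7:13}
[2] beq  $r4, $r5, L4  →  {$r0:0, $r1:3, $r2:9, $r3:1, $r4:12, $r5:1, $r6:26, $r7:13}  ⟨branch fallthrough⟩
[3] andi  $r4, $r2, 1  →  {$r0:0, $r1:3, $r2:9, $r3:1, $r4:1, $r5:1, $r6:26, $r7:13}
[4] and  $r6, $r7, $r6  →  {$r0:0, $r1:3, $r2:9, $r3:1, $r4:1, $r5:1, $r6:8, $r7:13}
[5] addi  $r1, $r7, 7  →  {$r0:0, $r1:20, $r2:9, $r3:1, $r4:1, $r5:1, $r6:8, $r7:13}
[6] and  $r4, $r3, $r7  →  {$r0:0, $r1:20, $r2:9, $r3:1, $r4:1, $r5:1, $r6:8, $r7:13}
[7] beq  $r5, $r4, L10  →  {$r0:0, $r1:20, $r2:9, $r3:1, $r4:1, $r5:1, $r6:8, $r7:13}  ⟨branch taken⟩
[8] xori  $r4, $r3, 11  →  {$r0:0, $r1:20, $r2:9, $r3:1, $r4:10, $r5:1, $r6:8, $r7:13}
[10] and  $r7, $r2, $r3  →  {$r0:0, $r1:20, $r2:9, $r3:1, $r4:10, $r5:1, $r6:8, $r7:1}
[11] slti  $r1, $r1, 3  →  {$r0:0, $r1:0, $r2:9, $r3:1, $r4:10, $r5:1, $r6:8, $r7:1}

$r0=0 $r1=0 $r2=9 $r3=1 $r4=10 $r5=1 $r6=8 $r7=1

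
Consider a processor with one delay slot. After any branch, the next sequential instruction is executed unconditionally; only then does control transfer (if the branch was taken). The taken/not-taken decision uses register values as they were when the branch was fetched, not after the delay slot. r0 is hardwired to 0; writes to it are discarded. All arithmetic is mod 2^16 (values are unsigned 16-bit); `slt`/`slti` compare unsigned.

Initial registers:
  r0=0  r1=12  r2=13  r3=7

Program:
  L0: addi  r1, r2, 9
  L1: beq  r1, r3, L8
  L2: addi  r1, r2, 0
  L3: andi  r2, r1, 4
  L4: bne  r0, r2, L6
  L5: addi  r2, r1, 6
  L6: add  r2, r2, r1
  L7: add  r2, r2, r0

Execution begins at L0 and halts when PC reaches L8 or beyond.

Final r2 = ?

32

PC=0  addi  r1, r2, 9        | r0=0 r1=22 r2=13 r3=7
PC=1  beq  r1, r3, L8        | r0=0 r1=22 r2=13 r3=7  [not taken]
PC=2  addi  r1, r2, 0        | r0=0 r1=13 r2=13 r3=7
PC=3  andi  r2, r1, 4        | r0=0 r1=13 r2=4 r3=7
PC=4  bne  r0, r2, L6        | r0=0 r1=13 r2=4 r3=7  [TAKEN]
PC=5  addi  r2, r1, 6        | r0=0 r1=13 r2=19 r3=7
PC=6  add  r2, r2, r1        | r0=0 r1=13 r2=32 r3=7
PC=7  add  r2, r2, r0        | r0=0 r1=13 r2=32 r3=7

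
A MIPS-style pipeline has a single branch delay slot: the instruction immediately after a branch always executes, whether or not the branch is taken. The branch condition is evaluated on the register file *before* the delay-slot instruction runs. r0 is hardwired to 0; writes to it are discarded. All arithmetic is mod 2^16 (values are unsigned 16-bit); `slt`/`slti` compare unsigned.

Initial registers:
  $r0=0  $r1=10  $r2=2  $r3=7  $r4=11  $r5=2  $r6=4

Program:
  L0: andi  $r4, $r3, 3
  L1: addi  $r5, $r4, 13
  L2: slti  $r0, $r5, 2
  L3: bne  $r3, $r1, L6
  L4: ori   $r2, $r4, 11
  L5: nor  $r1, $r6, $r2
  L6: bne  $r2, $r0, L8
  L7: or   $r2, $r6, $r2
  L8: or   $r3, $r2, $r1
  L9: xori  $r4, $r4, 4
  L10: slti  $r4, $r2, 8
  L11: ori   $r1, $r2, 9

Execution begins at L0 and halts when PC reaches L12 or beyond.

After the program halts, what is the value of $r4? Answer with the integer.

0

PC=0  andi  $r4, $r3, 3      | $r0=0 $r1=10 $r2=2 $r3=7 $r4=3 $r5=2 $r6=4
PC=1  addi  $r5, $r4, 13     | $r0=0 $r1=10 $r2=2 $r3=7 $r4=3 $r5=16 $r6=4
PC=2  slti  $r0, $r5, 2      | $r0=0 $r1=10 $r2=2 $r3=7 $r4=3 $r5=16 $r6=4
PC=3  bne  $r3, $r1, L6      | $r0=0 $r1=10 $r2=2 $r3=7 $r4=3 $r5=16 $r6=4  [TAKEN]
PC=4  ori   $r2, $r4, 11     | $r0=0 $r1=10 $r2=11 $r3=7 $r4=3 $r5=16 $r6=4
PC=6  bne  $r2, $r0, L8      | $r0=0 $r1=10 $r2=11 $r3=7 $r4=3 $r5=16 $r6=4  [TAKEN]
PC=7  or   $r2, $r6, $r2     | $r0=0 $r1=10 $r2=15 $r3=7 $r4=3 $r5=16 $r6=4
PC=8  or   $r3, $r2, $r1     | $r0=0 $r1=10 $r2=15 $r3=15 $r4=3 $r5=16 $r6=4
PC=9  xori  $r4, $r4, 4      | $r0=0 $r1=10 $r2=15 $r3=15 $r4=7 $r5=16 $r6=4
PC=10 slti  $r4, $r2, 8      | $r0=0 $r1=10 $r2=15 $r3=15 $r4=0 $r5=16 $r6=4
PC=11 ori   $r1, $r2, 9      | $r0=0 $r1=15 $r2=15 $r3=15 $r4=0 $r5=16 $r6=4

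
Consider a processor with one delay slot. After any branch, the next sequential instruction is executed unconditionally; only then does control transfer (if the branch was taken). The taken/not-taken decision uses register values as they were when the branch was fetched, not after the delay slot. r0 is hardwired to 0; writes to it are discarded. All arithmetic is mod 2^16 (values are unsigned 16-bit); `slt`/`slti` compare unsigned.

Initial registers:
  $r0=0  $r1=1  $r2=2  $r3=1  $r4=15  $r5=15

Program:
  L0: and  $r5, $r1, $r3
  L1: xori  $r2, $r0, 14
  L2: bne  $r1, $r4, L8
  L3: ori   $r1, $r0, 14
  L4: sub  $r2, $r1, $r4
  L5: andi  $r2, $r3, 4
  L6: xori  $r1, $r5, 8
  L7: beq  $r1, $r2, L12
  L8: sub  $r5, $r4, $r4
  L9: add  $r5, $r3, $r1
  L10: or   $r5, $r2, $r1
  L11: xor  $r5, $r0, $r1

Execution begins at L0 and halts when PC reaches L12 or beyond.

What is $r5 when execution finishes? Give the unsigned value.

14

PC=0  and  $r5, $r1, $r3     | $r0=0 $r1=1 $r2=2 $r3=1 $r4=15 $r5=1
PC=1  xori  $r2, $r0, 14     | $r0=0 $r1=1 $r2=14 $r3=1 $r4=15 $r5=1
PC=2  bne  $r1, $r4, L8      | $r0=0 $r1=1 $r2=14 $r3=1 $r4=15 $r5=1  [TAKEN]
PC=3  ori   $r1, $r0, 14     | $r0=0 $r1=14 $r2=14 $r3=1 $r4=15 $r5=1
PC=8  sub  $r5, $r4, $r4     | $r0=0 $r1=14 $r2=14 $r3=1 $r4=15 $r5=0
PC=9  add  $r5, $r3, $r1     | $r0=0 $r1=14 $r2=14 $r3=1 $r4=15 $r5=15
PC=10 or   $r5, $r2, $r1     | $r0=0 $r1=14 $r2=14 $r3=1 $r4=15 $r5=14
PC=11 xor  $r5, $r0, $r1     | $r0=0 $r1=14 $r2=14 $r3=1 $r4=15 $r5=14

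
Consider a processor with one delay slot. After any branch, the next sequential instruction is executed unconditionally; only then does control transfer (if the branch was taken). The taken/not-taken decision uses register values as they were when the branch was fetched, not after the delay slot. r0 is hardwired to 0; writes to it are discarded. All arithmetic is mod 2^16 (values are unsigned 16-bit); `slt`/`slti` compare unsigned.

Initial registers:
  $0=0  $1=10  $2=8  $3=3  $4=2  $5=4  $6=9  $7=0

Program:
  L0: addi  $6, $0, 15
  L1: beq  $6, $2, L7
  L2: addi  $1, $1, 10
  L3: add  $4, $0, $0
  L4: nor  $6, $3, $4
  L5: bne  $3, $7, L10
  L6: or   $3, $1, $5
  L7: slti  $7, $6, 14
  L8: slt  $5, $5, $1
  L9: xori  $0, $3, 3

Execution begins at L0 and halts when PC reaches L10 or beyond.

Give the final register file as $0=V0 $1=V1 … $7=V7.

PC=0  addi  $6, $0, 15       | $0=0 $1=10 $2=8 $3=3 $4=2 $5=4 $6=15 $7=0
PC=1  beq  $6, $2, L7        | $0=0 $1=10 $2=8 $3=3 $4=2 $5=4 $6=15 $7=0  [not taken]
PC=2  addi  $1, $1, 10       | $0=0 $1=20 $2=8 $3=3 $4=2 $5=4 $6=15 $7=0
PC=3  add  $4, $0, $0        | $0=0 $1=20 $2=8 $3=3 $4=0 $5=4 $6=15 $7=0
PC=4  nor  $6, $3, $4        | $0=0 $1=20 $2=8 $3=3 $4=0 $5=4 $6=65532 $7=0
PC=5  bne  $3, $7, L10       | $0=0 $1=20 $2=8 $3=3 $4=0 $5=4 $6=65532 $7=0  [TAKEN]
PC=6  or   $3, $1, $5        | $0=0 $1=20 $2=8 $3=20 $4=0 $5=4 $6=65532 $7=0

$0=0 $1=20 $2=8 $3=20 $4=0 $5=4 $6=65532 $7=0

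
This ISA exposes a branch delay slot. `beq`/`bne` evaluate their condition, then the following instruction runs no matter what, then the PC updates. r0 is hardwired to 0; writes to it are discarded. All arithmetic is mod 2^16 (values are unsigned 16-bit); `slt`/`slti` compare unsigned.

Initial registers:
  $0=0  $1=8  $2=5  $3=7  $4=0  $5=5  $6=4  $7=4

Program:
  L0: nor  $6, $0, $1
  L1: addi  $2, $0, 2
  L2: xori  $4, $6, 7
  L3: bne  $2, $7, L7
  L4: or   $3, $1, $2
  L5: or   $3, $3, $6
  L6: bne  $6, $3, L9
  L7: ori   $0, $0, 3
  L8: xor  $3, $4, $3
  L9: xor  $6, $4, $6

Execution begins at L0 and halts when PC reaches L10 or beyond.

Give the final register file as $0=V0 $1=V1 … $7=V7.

[0] nor  $6, $0, $1  →  {$0:0, $1:8, $2:5, $3:7, $4:0, $5:5, $6:65527, $7:4}
[1] addi  $2, $0, 2  →  {$0:0, $1:8, $2:2, $3:7, $4:0, $5:5, $6:65527, $7:4}
[2] xori  $4, $6, 7  →  {$0:0, $1:8, $2:2, $3:7, $4:65520, $5:5, $6:65527, $7:4}
[3] bne  $2, $7, L7  →  {$0:0, $1:8, $2:2, $3:7, $4:65520, $5:5, $6:65527, $7:4}  ⟨branch taken⟩
[4] or   $3, $1, $2  →  {$0:0, $1:8, $2:2, $3:10, $4:65520, $5:5, $6:65527, $7:4}
[7] ori   $0, $0, 3  →  {$0:0, $1:8, $2:2, $3:10, $4:65520, $5:5, $6:65527, $7:4}
[8] xor  $3, $4, $3  →  {$0:0, $1:8, $2:2, $3:65530, $4:65520, $5:5, $6:65527, $7:4}
[9] xor  $6, $4, $6  →  {$0:0, $1:8, $2:2, $3:65530, $4:65520, $5:5, $6:7, $7:4}

$0=0 $1=8 $2=2 $3=65530 $4=65520 $5=5 $6=7 $7=4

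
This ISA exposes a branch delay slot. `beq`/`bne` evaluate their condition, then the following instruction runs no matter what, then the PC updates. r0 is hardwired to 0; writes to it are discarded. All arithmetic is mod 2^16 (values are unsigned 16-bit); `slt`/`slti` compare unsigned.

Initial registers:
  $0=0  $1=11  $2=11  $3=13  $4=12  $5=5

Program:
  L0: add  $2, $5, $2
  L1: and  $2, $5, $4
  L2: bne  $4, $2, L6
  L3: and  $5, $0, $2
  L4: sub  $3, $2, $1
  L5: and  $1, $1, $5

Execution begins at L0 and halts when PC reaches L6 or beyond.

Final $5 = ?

0

PC=0  add  $2, $5, $2        | $0=0 $1=11 $2=16 $3=13 $4=12 $5=5
PC=1  and  $2, $5, $4        | $0=0 $1=11 $2=4 $3=13 $4=12 $5=5
PC=2  bne  $4, $2, L6        | $0=0 $1=11 $2=4 $3=13 $4=12 $5=5  [TAKEN]
PC=3  and  $5, $0, $2        | $0=0 $1=11 $2=4 $3=13 $4=12 $5=0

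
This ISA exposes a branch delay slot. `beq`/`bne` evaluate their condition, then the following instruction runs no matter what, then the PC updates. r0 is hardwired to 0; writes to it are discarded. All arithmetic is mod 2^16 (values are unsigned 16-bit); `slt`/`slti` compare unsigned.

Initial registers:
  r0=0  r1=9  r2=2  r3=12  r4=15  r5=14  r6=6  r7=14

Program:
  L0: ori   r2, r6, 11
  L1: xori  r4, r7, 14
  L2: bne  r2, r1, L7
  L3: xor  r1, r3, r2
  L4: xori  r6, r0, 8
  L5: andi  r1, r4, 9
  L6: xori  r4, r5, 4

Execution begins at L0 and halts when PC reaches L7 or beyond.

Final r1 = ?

PC=0  ori   r2, r6, 11       | r0=0 r1=9 r2=15 r3=12 r4=15 r5=14 r6=6 r7=14
PC=1  xori  r4, r7, 14       | r0=0 r1=9 r2=15 r3=12 r4=0 r5=14 r6=6 r7=14
PC=2  bne  r2, r1, L7        | r0=0 r1=9 r2=15 r3=12 r4=0 r5=14 r6=6 r7=14  [TAKEN]
PC=3  xor  r1, r3, r2        | r0=0 r1=3 r2=15 r3=12 r4=0 r5=14 r6=6 r7=14

3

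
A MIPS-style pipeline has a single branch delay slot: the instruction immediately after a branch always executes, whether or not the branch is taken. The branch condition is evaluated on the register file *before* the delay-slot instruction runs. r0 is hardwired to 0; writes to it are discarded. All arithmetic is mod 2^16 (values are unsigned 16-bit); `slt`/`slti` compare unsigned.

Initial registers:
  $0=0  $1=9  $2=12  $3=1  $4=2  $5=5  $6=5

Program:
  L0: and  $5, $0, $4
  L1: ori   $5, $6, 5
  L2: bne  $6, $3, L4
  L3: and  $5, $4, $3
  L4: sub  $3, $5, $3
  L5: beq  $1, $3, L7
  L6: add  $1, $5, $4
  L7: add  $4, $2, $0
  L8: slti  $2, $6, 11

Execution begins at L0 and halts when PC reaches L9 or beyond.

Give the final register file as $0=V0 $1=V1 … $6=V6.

$0=0 $1=2 $2=1 $3=65535 $4=12 $5=0 $6=5

PC=0  and  $5, $0, $4        | $0=0 $1=9 $2=12 $3=1 $4=2 $5=0 $6=5
PC=1  ori   $5, $6, 5        | $0=0 $1=9 $2=12 $3=1 $4=2 $5=5 $6=5
PC=2  bne  $6, $3, L4        | $0=0 $1=9 $2=12 $3=1 $4=2 $5=5 $6=5  [TAKEN]
PC=3  and  $5, $4, $3        | $0=0 $1=9 $2=12 $3=1 $4=2 $5=0 $6=5
PC=4  sub  $3, $5, $3        | $0=0 $1=9 $2=12 $3=65535 $4=2 $5=0 $6=5
PC=5  beq  $1, $3, L7        | $0=0 $1=9 $2=12 $3=65535 $4=2 $5=0 $6=5  [not taken]
PC=6  add  $1, $5, $4        | $0=0 $1=2 $2=12 $3=65535 $4=2 $5=0 $6=5
PC=7  add  $4, $2, $0        | $0=0 $1=2 $2=12 $3=65535 $4=12 $5=0 $6=5
PC=8  slti  $2, $6, 11       | $0=0 $1=2 $2=1 $3=65535 $4=12 $5=0 $6=5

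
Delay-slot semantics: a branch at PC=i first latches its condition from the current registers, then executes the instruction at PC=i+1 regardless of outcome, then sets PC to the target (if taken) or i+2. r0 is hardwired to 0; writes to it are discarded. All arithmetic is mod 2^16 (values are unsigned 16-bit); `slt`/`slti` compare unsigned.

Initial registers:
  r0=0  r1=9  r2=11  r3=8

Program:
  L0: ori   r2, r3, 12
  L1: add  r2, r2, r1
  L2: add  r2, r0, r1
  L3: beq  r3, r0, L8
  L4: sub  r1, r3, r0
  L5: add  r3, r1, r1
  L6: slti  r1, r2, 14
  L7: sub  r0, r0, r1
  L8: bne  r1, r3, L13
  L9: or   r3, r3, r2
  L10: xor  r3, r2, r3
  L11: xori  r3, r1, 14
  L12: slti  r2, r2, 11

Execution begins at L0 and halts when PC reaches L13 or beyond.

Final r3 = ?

25

PC=0  ori   r2, r3, 12       | r0=0 r1=9 r2=12 r3=8
PC=1  add  r2, r2, r1        | r0=0 r1=9 r2=21 r3=8
PC=2  add  r2, r0, r1        | r0=0 r1=9 r2=9 r3=8
PC=3  beq  r3, r0, L8        | r0=0 r1=9 r2=9 r3=8  [not taken]
PC=4  sub  r1, r3, r0        | r0=0 r1=8 r2=9 r3=8
PC=5  add  r3, r1, r1        | r0=0 r1=8 r2=9 r3=16
PC=6  slti  r1, r2, 14       | r0=0 r1=1 r2=9 r3=16
PC=7  sub  r0, r0, r1        | r0=0 r1=1 r2=9 r3=16
PC=8  bne  r1, r3, L13       | r0=0 r1=1 r2=9 r3=16  [TAKEN]
PC=9  or   r3, r3, r2        | r0=0 r1=1 r2=9 r3=25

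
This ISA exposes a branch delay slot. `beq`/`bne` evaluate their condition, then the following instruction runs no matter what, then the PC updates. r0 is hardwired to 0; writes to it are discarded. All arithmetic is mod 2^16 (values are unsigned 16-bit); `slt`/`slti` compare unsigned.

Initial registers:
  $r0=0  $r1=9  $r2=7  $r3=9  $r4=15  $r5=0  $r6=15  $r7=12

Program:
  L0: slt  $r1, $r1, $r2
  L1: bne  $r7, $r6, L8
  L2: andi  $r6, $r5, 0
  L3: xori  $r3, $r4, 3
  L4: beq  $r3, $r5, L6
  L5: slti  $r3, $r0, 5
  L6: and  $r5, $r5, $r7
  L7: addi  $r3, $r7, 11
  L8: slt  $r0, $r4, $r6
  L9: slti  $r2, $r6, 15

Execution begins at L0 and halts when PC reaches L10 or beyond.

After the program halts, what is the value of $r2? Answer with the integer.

1

[0] slt  $r1, $r1, $r2  →  {$r0:0, $r1:0, $r2:7, $r3:9, $r4:15, $r5:0, $r6:15, $r7:12}
[1] bne  $r7, $r6, L8  →  {$r0:0, $r1:0, $r2:7, $r3:9, $r4:15, $r5:0, $r6:15, $r7:12}  ⟨branch taken⟩
[2] andi  $r6, $r5, 0  →  {$r0:0, $r1:0, $r2:7, $r3:9, $r4:15, $r5:0, $r6:0, $r7:12}
[8] slt  $r0, $r4, $r6  →  {$r0:0, $r1:0, $r2:7, $r3:9, $r4:15, $r5:0, $r6:0, $r7:12}
[9] slti  $r2, $r6, 15  →  {$r0:0, $r1:0, $r2:1, $r3:9, $r4:15, $r5:0, $r6:0, $r7:12}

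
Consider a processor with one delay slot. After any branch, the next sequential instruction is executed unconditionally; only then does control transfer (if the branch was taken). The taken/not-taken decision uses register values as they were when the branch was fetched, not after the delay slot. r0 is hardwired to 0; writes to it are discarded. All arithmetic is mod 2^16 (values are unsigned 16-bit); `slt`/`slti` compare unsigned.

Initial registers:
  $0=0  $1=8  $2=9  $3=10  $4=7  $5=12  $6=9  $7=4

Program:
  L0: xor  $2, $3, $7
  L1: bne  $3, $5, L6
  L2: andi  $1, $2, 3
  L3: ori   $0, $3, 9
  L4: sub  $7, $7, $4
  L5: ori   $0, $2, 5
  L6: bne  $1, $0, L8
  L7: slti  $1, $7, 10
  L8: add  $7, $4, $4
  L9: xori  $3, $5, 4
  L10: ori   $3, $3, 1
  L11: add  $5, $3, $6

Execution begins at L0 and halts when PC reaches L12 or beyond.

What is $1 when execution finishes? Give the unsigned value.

1

PC=0  xor  $2, $3, $7        | $0=0 $1=8 $2=14 $3=10 $4=7 $5=12 $6=9 $7=4
PC=1  bne  $3, $5, L6        | $0=0 $1=8 $2=14 $3=10 $4=7 $5=12 $6=9 $7=4  [TAKEN]
PC=2  andi  $1, $2, 3        | $0=0 $1=2 $2=14 $3=10 $4=7 $5=12 $6=9 $7=4
PC=6  bne  $1, $0, L8        | $0=0 $1=2 $2=14 $3=10 $4=7 $5=12 $6=9 $7=4  [TAKEN]
PC=7  slti  $1, $7, 10       | $0=0 $1=1 $2=14 $3=10 $4=7 $5=12 $6=9 $7=4
PC=8  add  $7, $4, $4        | $0=0 $1=1 $2=14 $3=10 $4=7 $5=12 $6=9 $7=14
PC=9  xori  $3, $5, 4        | $0=0 $1=1 $2=14 $3=8 $4=7 $5=12 $6=9 $7=14
PC=10 ori   $3, $3, 1        | $0=0 $1=1 $2=14 $3=9 $4=7 $5=12 $6=9 $7=14
PC=11 add  $5, $3, $6        | $0=0 $1=1 $2=14 $3=9 $4=7 $5=18 $6=9 $7=14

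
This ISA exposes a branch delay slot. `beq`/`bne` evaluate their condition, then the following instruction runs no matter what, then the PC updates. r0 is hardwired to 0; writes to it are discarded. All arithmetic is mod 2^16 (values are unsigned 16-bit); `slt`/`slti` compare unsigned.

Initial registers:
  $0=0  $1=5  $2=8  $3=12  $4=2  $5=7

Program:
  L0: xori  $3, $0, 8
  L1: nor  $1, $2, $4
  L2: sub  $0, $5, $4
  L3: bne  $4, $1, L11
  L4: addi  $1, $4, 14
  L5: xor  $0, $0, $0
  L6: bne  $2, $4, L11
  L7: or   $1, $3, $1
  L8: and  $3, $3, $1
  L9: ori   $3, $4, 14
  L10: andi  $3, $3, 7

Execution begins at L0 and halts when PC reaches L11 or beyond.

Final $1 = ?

16

[0] xori  $3, $0, 8  →  {$0:0, $1:5, $2:8, $3:8, $4:2, $5:7}
[1] nor  $1, $2, $4  →  {$0:0, $1:65525, $2:8, $3:8, $4:2, $5:7}
[2] sub  $0, $5, $4  →  {$0:0, $1:65525, $2:8, $3:8, $4:2, $5:7}
[3] bne  $4, $1, L11  →  {$0:0, $1:65525, $2:8, $3:8, $4:2, $5:7}  ⟨branch taken⟩
[4] addi  $1, $4, 14  →  {$0:0, $1:16, $2:8, $3:8, $4:2, $5:7}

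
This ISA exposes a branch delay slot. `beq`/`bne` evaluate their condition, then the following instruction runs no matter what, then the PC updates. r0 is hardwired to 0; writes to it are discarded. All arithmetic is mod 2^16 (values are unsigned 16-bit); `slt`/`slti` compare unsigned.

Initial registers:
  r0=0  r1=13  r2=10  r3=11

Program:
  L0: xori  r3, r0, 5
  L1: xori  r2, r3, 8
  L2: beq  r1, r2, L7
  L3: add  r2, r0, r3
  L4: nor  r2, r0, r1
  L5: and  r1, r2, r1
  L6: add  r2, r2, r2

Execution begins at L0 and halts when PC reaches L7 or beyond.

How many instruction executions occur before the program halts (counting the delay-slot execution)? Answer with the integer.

4

[0] xori  r3, r0, 5  →  {r0:0, r1:13, r2:10, r3:5}
[1] xori  r2, r3, 8  →  {r0:0, r1:13, r2:13, r3:5}
[2] beq  r1, r2, L7  →  {r0:0, r1:13, r2:13, r3:5}  ⟨branch taken⟩
[3] add  r2, r0, r3  →  {r0:0, r1:13, r2:5, r3:5}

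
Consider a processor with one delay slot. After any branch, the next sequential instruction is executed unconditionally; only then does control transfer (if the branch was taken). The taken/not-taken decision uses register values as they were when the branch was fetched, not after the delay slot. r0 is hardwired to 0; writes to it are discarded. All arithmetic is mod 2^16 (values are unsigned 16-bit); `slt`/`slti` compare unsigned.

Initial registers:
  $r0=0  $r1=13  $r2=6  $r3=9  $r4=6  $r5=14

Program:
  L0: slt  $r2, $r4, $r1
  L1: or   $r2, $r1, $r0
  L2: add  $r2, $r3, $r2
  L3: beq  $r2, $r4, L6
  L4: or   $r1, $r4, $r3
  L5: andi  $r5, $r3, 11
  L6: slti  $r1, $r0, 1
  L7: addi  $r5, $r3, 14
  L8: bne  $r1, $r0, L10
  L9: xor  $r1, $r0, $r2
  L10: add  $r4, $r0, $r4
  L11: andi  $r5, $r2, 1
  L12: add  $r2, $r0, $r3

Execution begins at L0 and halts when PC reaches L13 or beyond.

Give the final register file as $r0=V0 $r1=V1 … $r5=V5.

PC=0  slt  $r2, $r4, $r1     | $r0=0 $r1=13 $r2=1 $r3=9 $r4=6 $r5=14
PC=1  or   $r2, $r1, $r0     | $r0=0 $r1=13 $r2=13 $r3=9 $r4=6 $r5=14
PC=2  add  $r2, $r3, $r2     | $r0=0 $r1=13 $r2=22 $r3=9 $r4=6 $r5=14
PC=3  beq  $r2, $r4, L6      | $r0=0 $r1=13 $r2=22 $r3=9 $r4=6 $r5=14  [not taken]
PC=4  or   $r1, $r4, $r3     | $r0=0 $r1=15 $r2=22 $r3=9 $r4=6 $r5=14
PC=5  andi  $r5, $r3, 11     | $r0=0 $r1=15 $r2=22 $r3=9 $r4=6 $r5=9
PC=6  slti  $r1, $r0, 1      | $r0=0 $r1=1 $r2=22 $r3=9 $r4=6 $r5=9
PC=7  addi  $r5, $r3, 14     | $r0=0 $r1=1 $r2=22 $r3=9 $r4=6 $r5=23
PC=8  bne  $r1, $r0, L10     | $r0=0 $r1=1 $r2=22 $r3=9 $r4=6 $r5=23  [TAKEN]
PC=9  xor  $r1, $r0, $r2     | $r0=0 $r1=22 $r2=22 $r3=9 $r4=6 $r5=23
PC=10 add  $r4, $r0, $r4     | $r0=0 $r1=22 $r2=22 $r3=9 $r4=6 $r5=23
PC=11 andi  $r5, $r2, 1      | $r0=0 $r1=22 $r2=22 $r3=9 $r4=6 $r5=0
PC=12 add  $r2, $r0, $r3     | $r0=0 $r1=22 $r2=9 $r3=9 $r4=6 $r5=0

$r0=0 $r1=22 $r2=9 $r3=9 $r4=6 $r5=0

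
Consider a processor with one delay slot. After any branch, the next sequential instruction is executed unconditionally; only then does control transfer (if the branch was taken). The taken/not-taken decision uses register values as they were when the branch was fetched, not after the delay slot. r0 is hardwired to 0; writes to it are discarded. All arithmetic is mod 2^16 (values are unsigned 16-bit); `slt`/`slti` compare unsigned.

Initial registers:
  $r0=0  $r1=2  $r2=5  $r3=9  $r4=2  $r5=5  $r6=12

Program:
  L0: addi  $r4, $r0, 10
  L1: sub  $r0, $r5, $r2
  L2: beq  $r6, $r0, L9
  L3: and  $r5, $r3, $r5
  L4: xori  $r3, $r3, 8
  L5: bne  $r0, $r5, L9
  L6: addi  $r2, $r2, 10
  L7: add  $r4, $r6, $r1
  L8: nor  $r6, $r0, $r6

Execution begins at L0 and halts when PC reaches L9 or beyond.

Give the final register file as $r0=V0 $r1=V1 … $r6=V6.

$r0=0 $r1=2 $r2=15 $r3=1 $r4=10 $r5=1 $r6=12

[0] addi  $r4, $r0, 10  →  {$r0:0, $r1:2, $r2:5, $r3:9, $r4:10, $r5:5, $r6:12}
[1] sub  $r0, $r5, $r2  →  {$r0:0, $r1:2, $r2:5, $r3:9, $r4:10, $r5:5, $r6:12}
[2] beq  $r6, $r0, L9  →  {$r0:0, $r1:2, $r2:5, $r3:9, $r4:10, $r5:5, $r6:12}  ⟨branch fallthrough⟩
[3] and  $r5, $r3, $r5  →  {$r0:0, $r1:2, $r2:5, $r3:9, $r4:10, $r5:1, $r6:12}
[4] xori  $r3, $r3, 8  →  {$r0:0, $r1:2, $r2:5, $r3:1, $r4:10, $r5:1, $r6:12}
[5] bne  $r0, $r5, L9  →  {$r0:0, $r1:2, $r2:5, $r3:1, $r4:10, $r5:1, $r6:12}  ⟨branch taken⟩
[6] addi  $r2, $r2, 10  →  {$r0:0, $r1:2, $r2:15, $r3:1, $r4:10, $r5:1, $r6:12}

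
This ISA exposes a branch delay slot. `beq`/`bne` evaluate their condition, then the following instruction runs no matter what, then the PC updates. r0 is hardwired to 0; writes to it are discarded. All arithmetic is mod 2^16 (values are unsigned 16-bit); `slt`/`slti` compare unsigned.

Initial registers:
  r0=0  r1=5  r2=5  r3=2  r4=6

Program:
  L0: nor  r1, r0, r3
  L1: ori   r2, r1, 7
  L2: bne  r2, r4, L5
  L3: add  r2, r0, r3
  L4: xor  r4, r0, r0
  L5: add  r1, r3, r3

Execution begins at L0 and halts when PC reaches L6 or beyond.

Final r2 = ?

2

[0] nor  r1, r0, r3  →  {r0:0, r1:65533, r2:5, r3:2, r4:6}
[1] ori   r2, r1, 7  →  {r0:0, r1:65533, r2:65535, r3:2, r4:6}
[2] bne  r2, r4, L5  →  {r0:0, r1:65533, r2:65535, r3:2, r4:6}  ⟨branch taken⟩
[3] add  r2, r0, r3  →  {r0:0, r1:65533, r2:2, r3:2, r4:6}
[5] add  r1, r3, r3  →  {r0:0, r1:4, r2:2, r3:2, r4:6}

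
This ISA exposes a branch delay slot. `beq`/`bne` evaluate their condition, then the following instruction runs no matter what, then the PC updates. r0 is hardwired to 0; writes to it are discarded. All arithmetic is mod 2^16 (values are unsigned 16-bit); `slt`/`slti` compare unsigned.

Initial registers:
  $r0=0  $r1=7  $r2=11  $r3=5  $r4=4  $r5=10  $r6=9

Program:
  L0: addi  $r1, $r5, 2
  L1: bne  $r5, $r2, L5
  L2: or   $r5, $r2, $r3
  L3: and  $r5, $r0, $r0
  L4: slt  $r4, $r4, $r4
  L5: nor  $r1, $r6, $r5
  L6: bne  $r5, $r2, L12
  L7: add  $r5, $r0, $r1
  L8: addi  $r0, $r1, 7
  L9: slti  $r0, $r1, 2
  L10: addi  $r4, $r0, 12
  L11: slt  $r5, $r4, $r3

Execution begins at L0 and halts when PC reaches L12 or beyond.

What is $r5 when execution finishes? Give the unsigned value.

  step pc=0: addi  $r1, $r5, 2  regs=(0,12,11,5,4,10,9)
  step pc=1: bne  $r5, $r2, L5  cond=T  regs=(0,12,11,5,4,10,9)
  step pc=2: or   $r5, $r2, $r3  regs=(0,12,11,5,4,15,9)
  step pc=5: nor  $r1, $r6, $r5  regs=(0,65520,11,5,4,15,9)
  step pc=6: bne  $r5, $r2, L12  cond=T  regs=(0,65520,11,5,4,15,9)
  step pc=7: add  $r5, $r0, $r1  regs=(0,65520,11,5,4,65520,9)

65520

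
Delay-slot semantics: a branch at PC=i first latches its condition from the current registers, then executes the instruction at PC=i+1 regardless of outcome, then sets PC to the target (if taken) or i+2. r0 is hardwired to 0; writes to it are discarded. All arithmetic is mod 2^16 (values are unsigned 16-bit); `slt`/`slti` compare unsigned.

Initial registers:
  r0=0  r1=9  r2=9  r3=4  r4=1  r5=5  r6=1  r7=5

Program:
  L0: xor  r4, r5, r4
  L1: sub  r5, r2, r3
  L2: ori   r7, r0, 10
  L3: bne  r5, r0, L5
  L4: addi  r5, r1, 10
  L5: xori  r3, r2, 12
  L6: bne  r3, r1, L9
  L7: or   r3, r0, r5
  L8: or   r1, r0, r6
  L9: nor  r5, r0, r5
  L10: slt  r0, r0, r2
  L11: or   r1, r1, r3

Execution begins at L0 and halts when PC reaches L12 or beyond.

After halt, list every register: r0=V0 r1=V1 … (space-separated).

r0=0 r1=27 r2=9 r3=19 r4=4 r5=65516 r6=1 r7=10

  step pc=0: xor  r4, r5, r4  regs=(0,9,9,4,4,5,1,5)
  step pc=1: sub  r5, r2, r3  regs=(0,9,9,4,4,5,1,5)
  step pc=2: ori   r7, r0, 10  regs=(0,9,9,4,4,5,1,10)
  step pc=3: bne  r5, r0, L5  cond=T  regs=(0,9,9,4,4,5,1,10)
  step pc=4: addi  r5, r1, 10  regs=(0,9,9,4,4,19,1,10)
  step pc=5: xori  r3, r2, 12  regs=(0,9,9,5,4,19,1,10)
  step pc=6: bne  r3, r1, L9  cond=T  regs=(0,9,9,5,4,19,1,10)
  step pc=7: or   r3, r0, r5  regs=(0,9,9,19,4,19,1,10)
  step pc=9: nor  r5, r0, r5  regs=(0,9,9,19,4,65516,1,10)
  step pc=10: slt  r0, r0, r2  regs=(0,9,9,19,4,65516,1,10)
  step pc=11: or   r1, r1, r3  regs=(0,27,9,19,4,65516,1,10)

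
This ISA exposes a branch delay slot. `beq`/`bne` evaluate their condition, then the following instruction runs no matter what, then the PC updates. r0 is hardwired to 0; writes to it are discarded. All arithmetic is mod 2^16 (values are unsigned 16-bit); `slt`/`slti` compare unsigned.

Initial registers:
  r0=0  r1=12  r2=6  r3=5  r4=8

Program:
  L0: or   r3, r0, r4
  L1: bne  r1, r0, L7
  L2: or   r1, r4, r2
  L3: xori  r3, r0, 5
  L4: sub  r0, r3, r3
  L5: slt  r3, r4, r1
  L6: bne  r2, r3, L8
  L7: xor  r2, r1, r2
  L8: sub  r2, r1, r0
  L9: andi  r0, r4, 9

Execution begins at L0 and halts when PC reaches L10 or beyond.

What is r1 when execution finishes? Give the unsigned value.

14

#0 or   r3, r0, r4 ; 0/12/6/8/8
#1 bne  r1, r0, L7 ; 0/12/6/8/8 ; →target
#2 or   r1, r4, r2 ; 0/14/6/8/8
#7 xor  r2, r1, r2 ; 0/14/8/8/8
#8 sub  r2, r1, r0 ; 0/14/14/8/8
#9 andi  r0, r4, 9 ; 0/14/14/8/8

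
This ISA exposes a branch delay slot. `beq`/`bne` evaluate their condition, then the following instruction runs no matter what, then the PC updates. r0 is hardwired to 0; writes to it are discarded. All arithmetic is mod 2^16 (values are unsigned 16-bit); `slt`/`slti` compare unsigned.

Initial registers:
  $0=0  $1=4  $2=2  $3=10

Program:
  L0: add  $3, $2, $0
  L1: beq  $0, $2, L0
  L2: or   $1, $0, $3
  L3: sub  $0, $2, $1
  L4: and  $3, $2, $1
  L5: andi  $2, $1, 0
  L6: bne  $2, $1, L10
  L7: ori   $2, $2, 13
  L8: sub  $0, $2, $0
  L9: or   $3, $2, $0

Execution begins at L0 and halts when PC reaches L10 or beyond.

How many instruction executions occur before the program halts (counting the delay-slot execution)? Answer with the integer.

8

  step pc=0: add  $3, $2, $0  regs=(0,4,2,2)
  step pc=1: beq  $0, $2, L0  cond=F  regs=(0,4,2,2)
  step pc=2: or   $1, $0, $3  regs=(0,2,2,2)
  step pc=3: sub  $0, $2, $1  regs=(0,2,2,2)
  step pc=4: and  $3, $2, $1  regs=(0,2,2,2)
  step pc=5: andi  $2, $1, 0  regs=(0,2,0,2)
  step pc=6: bne  $2, $1, L10  cond=T  regs=(0,2,0,2)
  step pc=7: ori   $2, $2, 13  regs=(0,2,13,2)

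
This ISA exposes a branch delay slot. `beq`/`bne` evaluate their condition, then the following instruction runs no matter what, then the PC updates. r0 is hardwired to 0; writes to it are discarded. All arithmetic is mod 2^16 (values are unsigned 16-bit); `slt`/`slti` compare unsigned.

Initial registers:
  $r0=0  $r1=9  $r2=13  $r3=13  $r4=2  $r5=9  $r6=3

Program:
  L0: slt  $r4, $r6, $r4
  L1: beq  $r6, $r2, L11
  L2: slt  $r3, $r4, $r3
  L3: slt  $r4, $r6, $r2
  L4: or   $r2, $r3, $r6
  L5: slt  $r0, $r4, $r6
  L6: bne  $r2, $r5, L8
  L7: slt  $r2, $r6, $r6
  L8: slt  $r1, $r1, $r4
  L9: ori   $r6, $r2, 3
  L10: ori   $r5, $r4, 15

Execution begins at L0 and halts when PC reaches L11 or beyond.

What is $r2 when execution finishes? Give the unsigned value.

0

  step pc=0: slt  $r4, $r6, $r4  regs=(0,9,13,13,0,9,3)
  step pc=1: beq  $r6, $r2, L11  cond=F  regs=(0,9,13,13,0,9,3)
  step pc=2: slt  $r3, $r4, $r3  regs=(0,9,13,1,0,9,3)
  step pc=3: slt  $r4, $r6, $r2  regs=(0,9,13,1,1,9,3)
  step pc=4: or   $r2, $r3, $r6  regs=(0,9,3,1,1,9,3)
  step pc=5: slt  $r0, $r4, $r6  regs=(0,9,3,1,1,9,3)
  step pc=6: bne  $r2, $r5, L8  cond=T  regs=(0,9,3,1,1,9,3)
  step pc=7: slt  $r2, $r6, $r6  regs=(0,9,0,1,1,9,3)
  step pc=8: slt  $r1, $r1, $r4  regs=(0,0,0,1,1,9,3)
  step pc=9: ori   $r6, $r2, 3  regs=(0,0,0,1,1,9,3)
  step pc=10: ori   $r5, $r4, 15  regs=(0,0,0,1,1,15,3)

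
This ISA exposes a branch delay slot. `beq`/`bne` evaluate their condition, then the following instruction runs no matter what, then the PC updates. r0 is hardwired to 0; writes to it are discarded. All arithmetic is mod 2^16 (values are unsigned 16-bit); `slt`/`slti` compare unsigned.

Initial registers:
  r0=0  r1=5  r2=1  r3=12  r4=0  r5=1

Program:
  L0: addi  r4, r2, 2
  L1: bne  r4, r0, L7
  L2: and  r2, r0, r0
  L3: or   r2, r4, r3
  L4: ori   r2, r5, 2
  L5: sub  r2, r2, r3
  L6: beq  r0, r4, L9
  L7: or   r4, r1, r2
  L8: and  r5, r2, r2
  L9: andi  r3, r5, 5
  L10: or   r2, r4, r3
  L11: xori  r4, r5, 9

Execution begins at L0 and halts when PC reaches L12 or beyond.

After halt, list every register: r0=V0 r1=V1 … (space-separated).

r0=0 r1=5 r2=5 r3=0 r4=9 r5=0

[0] addi  r4, r2, 2  →  {r0:0, r1:5, r2:1, r3:12, r4:3, r5:1}
[1] bne  r4, r0, L7  →  {r0:0, r1:5, r2:1, r3:12, r4:3, r5:1}  ⟨branch taken⟩
[2] and  r2, r0, r0  →  {r0:0, r1:5, r2:0, r3:12, r4:3, r5:1}
[7] or   r4, r1, r2  →  {r0:0, r1:5, r2:0, r3:12, r4:5, r5:1}
[8] and  r5, r2, r2  →  {r0:0, r1:5, r2:0, r3:12, r4:5, r5:0}
[9] andi  r3, r5, 5  →  {r0:0, r1:5, r2:0, r3:0, r4:5, r5:0}
[10] or   r2, r4, r3  →  {r0:0, r1:5, r2:5, r3:0, r4:5, r5:0}
[11] xori  r4, r5, 9  →  {r0:0, r1:5, r2:5, r3:0, r4:9, r5:0}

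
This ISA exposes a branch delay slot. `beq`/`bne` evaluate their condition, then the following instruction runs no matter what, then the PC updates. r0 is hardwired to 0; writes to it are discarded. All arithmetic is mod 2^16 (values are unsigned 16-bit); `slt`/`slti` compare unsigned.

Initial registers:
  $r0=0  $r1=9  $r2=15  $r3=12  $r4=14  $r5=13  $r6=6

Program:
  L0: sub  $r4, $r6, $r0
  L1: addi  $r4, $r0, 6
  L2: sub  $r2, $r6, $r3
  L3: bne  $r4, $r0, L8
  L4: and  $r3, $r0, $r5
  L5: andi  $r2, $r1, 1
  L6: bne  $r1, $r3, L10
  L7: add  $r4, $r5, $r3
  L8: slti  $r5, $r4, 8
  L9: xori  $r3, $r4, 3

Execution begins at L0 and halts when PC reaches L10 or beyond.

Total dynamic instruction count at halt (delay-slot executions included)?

7

#0 sub  $r4, $r6, $r0 ; 0/9/15/12/6/13/6
#1 addi  $r4, $r0, 6 ; 0/9/15/12/6/13/6
#2 sub  $r2, $r6, $r3 ; 0/9/65530/12/6/13/6
#3 bne  $r4, $r0, L8 ; 0/9/65530/12/6/13/6 ; →target
#4 and  $r3, $r0, $r5 ; 0/9/65530/0/6/13/6
#8 slti  $r5, $r4, 8 ; 0/9/65530/0/6/1/6
#9 xori  $r3, $r4, 3 ; 0/9/65530/5/6/1/6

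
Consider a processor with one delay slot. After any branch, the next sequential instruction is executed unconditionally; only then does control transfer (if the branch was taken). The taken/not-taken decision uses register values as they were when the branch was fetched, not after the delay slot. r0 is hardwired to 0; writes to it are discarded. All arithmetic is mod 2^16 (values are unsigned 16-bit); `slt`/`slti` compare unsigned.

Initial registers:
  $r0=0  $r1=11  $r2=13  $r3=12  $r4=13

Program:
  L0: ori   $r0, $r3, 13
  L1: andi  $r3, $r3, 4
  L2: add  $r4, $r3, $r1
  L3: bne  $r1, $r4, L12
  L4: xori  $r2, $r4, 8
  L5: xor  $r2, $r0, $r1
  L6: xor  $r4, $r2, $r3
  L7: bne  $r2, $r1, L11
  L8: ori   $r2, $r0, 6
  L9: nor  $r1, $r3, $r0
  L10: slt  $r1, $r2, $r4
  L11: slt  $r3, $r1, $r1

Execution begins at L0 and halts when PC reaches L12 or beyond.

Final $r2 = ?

7

PC=0  ori   $r0, $r3, 13     | $r0=0 $r1=11 $r2=13 $r3=12 $r4=13
PC=1  andi  $r3, $r3, 4      | $r0=0 $r1=11 $r2=13 $r3=4 $r4=13
PC=2  add  $r4, $r3, $r1     | $r0=0 $r1=11 $r2=13 $r3=4 $r4=15
PC=3  bne  $r1, $r4, L12     | $r0=0 $r1=11 $r2=13 $r3=4 $r4=15  [TAKEN]
PC=4  xori  $r2, $r4, 8      | $r0=0 $r1=11 $r2=7 $r3=4 $r4=15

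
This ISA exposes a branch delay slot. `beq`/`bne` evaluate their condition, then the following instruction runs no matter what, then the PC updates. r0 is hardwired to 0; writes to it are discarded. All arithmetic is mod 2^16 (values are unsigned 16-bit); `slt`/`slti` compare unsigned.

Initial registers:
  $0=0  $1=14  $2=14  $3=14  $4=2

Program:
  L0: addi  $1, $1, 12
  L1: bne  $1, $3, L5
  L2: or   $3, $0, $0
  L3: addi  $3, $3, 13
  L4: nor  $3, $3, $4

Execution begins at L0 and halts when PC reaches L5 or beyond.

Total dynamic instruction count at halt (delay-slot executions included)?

3

[0] addi  $1, $1, 12  →  {$0:0, $1:26, $2:14, $3:14, $4:2}
[1] bne  $1, $3, L5  →  {$0:0, $1:26, $2:14, $3:14, $4:2}  ⟨branch taken⟩
[2] or   $3, $0, $0  →  {$0:0, $1:26, $2:14, $3:0, $4:2}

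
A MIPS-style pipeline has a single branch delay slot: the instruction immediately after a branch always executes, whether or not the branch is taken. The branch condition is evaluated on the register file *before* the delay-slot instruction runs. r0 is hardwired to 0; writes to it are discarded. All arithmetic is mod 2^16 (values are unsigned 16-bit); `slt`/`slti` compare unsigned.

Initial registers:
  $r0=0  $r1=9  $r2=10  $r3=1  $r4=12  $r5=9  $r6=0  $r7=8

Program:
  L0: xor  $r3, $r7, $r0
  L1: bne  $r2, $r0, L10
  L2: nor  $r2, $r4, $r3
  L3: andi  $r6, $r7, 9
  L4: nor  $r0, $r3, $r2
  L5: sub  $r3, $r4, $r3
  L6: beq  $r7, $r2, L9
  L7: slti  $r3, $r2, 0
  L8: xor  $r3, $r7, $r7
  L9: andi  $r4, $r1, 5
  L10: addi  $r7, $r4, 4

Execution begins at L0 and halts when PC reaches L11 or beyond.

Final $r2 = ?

[0] xor  $r3, $r7, $r0  →  {$r0:0, $r1:9, $r2:10, $r3:8, $r4:12, $r5:9, $r6:0, $r7:8}
[1] bne  $r2, $r0, L10  →  {$r0:0, $r1:9, $r2:10, $r3:8, $r4:12, $r5:9, $r6:0, $r7:8}  ⟨branch taken⟩
[2] nor  $r2, $r4, $r3  →  {$r0:0, $r1:9, $r2:65523, $r3:8, $r4:12, $r5:9, $r6:0, $r7:8}
[10] addi  $r7, $r4, 4  →  {$r0:0, $r1:9, $r2:65523, $r3:8, $r4:12, $r5:9, $r6:0, $r7:16}

65523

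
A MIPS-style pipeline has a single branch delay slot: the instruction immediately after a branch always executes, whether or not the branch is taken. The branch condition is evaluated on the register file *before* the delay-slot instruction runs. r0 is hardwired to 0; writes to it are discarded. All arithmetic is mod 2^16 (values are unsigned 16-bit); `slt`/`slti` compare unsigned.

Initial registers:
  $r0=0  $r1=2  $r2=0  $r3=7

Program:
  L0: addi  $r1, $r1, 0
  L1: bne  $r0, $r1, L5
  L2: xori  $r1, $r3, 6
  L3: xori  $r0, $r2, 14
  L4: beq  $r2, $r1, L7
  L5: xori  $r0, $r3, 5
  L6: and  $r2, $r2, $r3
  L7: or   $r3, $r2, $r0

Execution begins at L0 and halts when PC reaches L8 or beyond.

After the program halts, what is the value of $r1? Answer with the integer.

#0 addi  $r1, $r1, 0 ; 0/2/0/7
#1 bne  $r0, $r1, L5 ; 0/2/0/7 ; →target
#2 xori  $r1, $r3, 6 ; 0/1/0/7
#5 xori  $r0, $r3, 5 ; 0/1/0/7
#6 and  $r2, $r2, $r3 ; 0/1/0/7
#7 or   $r3, $r2, $r0 ; 0/1/0/0

1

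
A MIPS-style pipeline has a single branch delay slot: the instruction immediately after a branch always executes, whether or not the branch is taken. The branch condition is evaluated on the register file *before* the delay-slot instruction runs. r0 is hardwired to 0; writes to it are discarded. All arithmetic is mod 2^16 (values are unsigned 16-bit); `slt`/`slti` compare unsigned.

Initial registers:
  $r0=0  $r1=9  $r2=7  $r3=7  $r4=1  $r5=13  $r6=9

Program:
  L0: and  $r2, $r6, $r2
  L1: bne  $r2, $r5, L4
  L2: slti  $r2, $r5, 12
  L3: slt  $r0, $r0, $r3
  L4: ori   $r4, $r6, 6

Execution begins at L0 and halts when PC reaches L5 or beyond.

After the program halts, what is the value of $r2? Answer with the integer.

PC=0  and  $r2, $r6, $r2     | $r0=0 $r1=9 $r2=1 $r3=7 $r4=1 $r5=13 $r6=9
PC=1  bne  $r2, $r5, L4      | $r0=0 $r1=9 $r2=1 $r3=7 $r4=1 $r5=13 $r6=9  [TAKEN]
PC=2  slti  $r2, $r5, 12     | $r0=0 $r1=9 $r2=0 $r3=7 $r4=1 $r5=13 $r6=9
PC=4  ori   $r4, $r6, 6      | $r0=0 $r1=9 $r2=0 $r3=7 $r4=15 $r5=13 $r6=9

0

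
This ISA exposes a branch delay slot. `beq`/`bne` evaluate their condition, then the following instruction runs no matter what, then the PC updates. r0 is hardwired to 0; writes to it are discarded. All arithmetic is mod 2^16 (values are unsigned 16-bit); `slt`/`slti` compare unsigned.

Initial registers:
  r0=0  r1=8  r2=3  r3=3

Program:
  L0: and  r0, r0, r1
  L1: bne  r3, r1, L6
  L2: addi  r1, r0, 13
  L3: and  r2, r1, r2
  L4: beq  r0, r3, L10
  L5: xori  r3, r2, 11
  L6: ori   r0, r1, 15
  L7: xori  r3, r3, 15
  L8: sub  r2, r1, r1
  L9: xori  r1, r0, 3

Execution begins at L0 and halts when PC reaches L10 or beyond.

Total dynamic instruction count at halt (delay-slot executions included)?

7

[0] and  r0, r0, r1  →  {r0:0, r1:8, r2:3, r3:3}
[1] bne  r3, r1, L6  →  {r0:0, r1:8, r2:3, r3:3}  ⟨branch taken⟩
[2] addi  r1, r0, 13  →  {r0:0, r1:13, r2:3, r3:3}
[6] ori   r0, r1, 15  →  {r0:0, r1:13, r2:3, r3:3}
[7] xori  r3, r3, 15  →  {r0:0, r1:13, r2:3, r3:12}
[8] sub  r2, r1, r1  →  {r0:0, r1:13, r2:0, r3:12}
[9] xori  r1, r0, 3  →  {r0:0, r1:3, r2:0, r3:12}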